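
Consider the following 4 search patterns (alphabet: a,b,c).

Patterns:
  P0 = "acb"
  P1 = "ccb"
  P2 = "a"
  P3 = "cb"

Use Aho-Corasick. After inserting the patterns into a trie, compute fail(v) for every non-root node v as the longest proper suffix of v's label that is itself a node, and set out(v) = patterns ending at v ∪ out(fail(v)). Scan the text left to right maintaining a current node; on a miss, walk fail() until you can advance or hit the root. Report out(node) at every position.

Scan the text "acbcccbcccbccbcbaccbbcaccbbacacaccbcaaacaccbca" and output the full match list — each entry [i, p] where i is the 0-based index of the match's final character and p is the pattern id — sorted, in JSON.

Construct AC machine:
Trie (insert patterns):
  0='ε' goto a→1 c→4
  1='a' goto c→2  ←P2
  2='ac' goto b→3
  3='acb' goto ·  ←P0
  4='c' goto b→7 c→5
  5='cc' goto b→6
  6='ccb' goto ·  ←P1
  7='cb' goto ·  ←P3

Failure links (BFS by depth):
  fail(1) 'a': from fail(0)=0 chase 'a': 0 ⇒ 0;  out={2}∪out(0)={2}
  fail(4) 'c': from fail(0)=0 chase 'c': 0 ⇒ 0;  out=∅∪out(0)=∅
  fail(2) 'ac': from fail(1)=0 chase 'c': 0 ⇒ 4;  out=∅∪out(4)=∅
  fail(5) 'cc': from fail(4)=0 chase 'c': 0 ⇒ 4;  out=∅∪out(4)=∅
  fail(7) 'cb': from fail(4)=0 chase 'b': 0 ⇒ 0;  out={3}∪out(0)={3}
  fail(3) 'acb': from fail(2)=4 chase 'b': 4 ⇒ 7;  out={0}∪out(7)={0,3}
  fail(6) 'ccb': from fail(5)=4 chase 'b': 4 ⇒ 7;  out={1}∪out(7)={1,3}

Text stream:
pos 0 'a': at 1  emit P2@[0:0]
pos 1 'c': at 2
pos 2 'b': at 3  emit P0@[0:2],P3@[1:2]
pos 3 'c': at 4 ·f
pos 4 'c': at 5
pos 5 'c': at 5 ·f
pos 6 'b': at 6  emit P1@[4:6],P3@[5:6]
pos 7 'c': at 4 ·f
pos 8 'c': at 5
pos 9 'c': at 5 ·f
pos 10 'b': at 6  emit P1@[8:10],P3@[9:10]
pos 11 'c': at 4 ·f
pos 12 'c': at 5
pos 13 'b': at 6  emit P1@[11:13],P3@[12:13]
pos 14 'c': at 4 ·f
pos 15 'b': at 7  emit P3@[14:15]
pos 16 'a': at 1 ·f  emit P2@[16:16]
pos 17 'c': at 2
pos 18 'c': at 5 ·f
pos 19 'b': at 6  emit P1@[17:19],P3@[18:19]
pos 20 'b': at 0 ·f
pos 21 'c': at 4
pos 22 'a': at 1 ·f  emit P2@[22:22]
pos 23 'c': at 2
pos 24 'c': at 5 ·f
pos 25 'b': at 6  emit P1@[23:25],P3@[24:25]
pos 26 'b': at 0 ·f
pos 27 'a': at 1  emit P2@[27:27]
pos 28 'c': at 2
pos 29 'a': at 1 ·f  emit P2@[29:29]
pos 30 'c': at 2
pos 31 'a': at 1 ·f  emit P2@[31:31]
pos 32 'c': at 2
pos 33 'c': at 5 ·f
pos 34 'b': at 6  emit P1@[32:34],P3@[33:34]
pos 35 'c': at 4 ·f
pos 36 'a': at 1 ·f  emit P2@[36:36]
pos 37 'a': at 1 ·f  emit P2@[37:37]
pos 38 'a': at 1 ·f  emit P2@[38:38]
pos 39 'c': at 2
pos 40 'a': at 1 ·f  emit P2@[40:40]
pos 41 'c': at 2
pos 42 'c': at 5 ·f
pos 43 'b': at 6  emit P1@[41:43],P3@[42:43]
pos 44 'c': at 4 ·f
pos 45 'a': at 1 ·f  emit P2@[45:45]

All matches (sorted): [[0,2],[2,0],[2,3],[6,1],[6,3],[10,1],[10,3],[13,1],[13,3],[15,3],[16,2],[19,1],[19,3],[22,2],[25,1],[25,3],[27,2],[29,2],[31,2],[34,1],[34,3],[36,2],[37,2],[38,2],[40,2],[43,1],[43,3],[45,2]]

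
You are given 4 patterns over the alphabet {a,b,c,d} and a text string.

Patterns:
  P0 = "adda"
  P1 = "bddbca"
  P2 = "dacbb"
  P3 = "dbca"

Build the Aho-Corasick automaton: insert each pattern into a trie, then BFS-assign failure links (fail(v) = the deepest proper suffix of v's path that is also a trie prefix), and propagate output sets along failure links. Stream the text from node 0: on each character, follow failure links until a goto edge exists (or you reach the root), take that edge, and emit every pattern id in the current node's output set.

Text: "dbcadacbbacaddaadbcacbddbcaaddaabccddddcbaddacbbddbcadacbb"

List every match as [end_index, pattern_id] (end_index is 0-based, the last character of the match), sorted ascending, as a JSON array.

Build automaton:
Trie nodes:
  0='ε' goto a→1 b→5 d→11
  1='a' goto d→2
  2='ad' goto d→3
  3='add' goto a→4
  4='adda' goto ·  ←P0
  5='b' goto d→6
  6='bd' goto d→7
  7='bdd' goto b→8
  8='bddb' goto c→9
  9='bddbc' goto a→10
  10='bddbca' goto ·  ←P1
  11='d' goto a→12 b→16
  12='da' goto c→13
  13='dac' goto b→14
  14='dacb' goto b→15
  15='dacbb' goto ·  ←P2
  16='db' goto c→17
  17='dbc' goto a→18
  18='dbca' goto ·  ←P3

Failure links (BFS by depth):
  fail(1) 'a': from fail(0)=0 chase 'a': 0 ⇒ 0;  out=∅∪out(0)=∅
  fail(5) 'b': from fail(0)=0 chase 'b': 0 ⇒ 0;  out=∅∪out(0)=∅
  fail(11) 'd': from fail(0)=0 chase 'd': 0 ⇒ 0;  out=∅∪out(0)=∅
  fail(2) 'ad': from fail(1)=0 chase 'd': 0 ⇒ 11;  out=∅∪out(11)=∅
  fail(6) 'bd': from fail(5)=0 chase 'd': 0 ⇒ 11;  out=∅∪out(11)=∅
  fail(12) 'da': from fail(11)=0 chase 'a': 0 ⇒ 1;  out=∅∪out(1)=∅
  fail(16) 'db': from fail(11)=0 chase 'b': 0 ⇒ 5;  out=∅∪out(5)=∅
  fail(3) 'add': from fail(2)=11 chase 'd': 11→0 ⇒ 11;  out=∅∪out(11)=∅
  fail(7) 'bdd': from fail(6)=11 chase 'd': 11→0 ⇒ 11;  out=∅∪out(11)=∅
  fail(13) 'dac': from fail(12)=1 chase 'c': 1→0 ⇒ 0;  out=∅∪out(0)=∅
  fail(17) 'dbc': from fail(16)=5 chase 'c': 5→0 ⇒ 0;  out=∅∪out(0)=∅
  fail(4) 'adda': from fail(3)=11 chase 'a': 11 ⇒ 12;  out={0}∪out(12)={0}
  fail(8) 'bddb': from fail(7)=11 chase 'b': 11 ⇒ 16;  out=∅∪out(16)=∅
  fail(14) 'dacb': from fail(13)=0 chase 'b': 0 ⇒ 5;  out=∅∪out(5)=∅
  fail(18) 'dbca': from fail(17)=0 chase 'a': 0 ⇒ 1;  out={3}∪out(1)={3}
  fail(9) 'bddbc': from fail(8)=16 chase 'c': 16 ⇒ 17;  out=∅∪out(17)=∅
  fail(15) 'dacbb': from fail(14)=5 chase 'b': 5→0 ⇒ 5;  out={2}∪out(5)={2}
  fail(10) 'bddbca': from fail(9)=17 chase 'a': 17 ⇒ 18;  out={1}∪out(18)={1,3}

Text stream:
[0] read 'd'  n0⇒n11
[1] read 'b'  n11⇒n16
[2] read 'c'  n16⇒n17
[3] read 'a'  n17⇒n18  emit P3@[0:3]
[4] read 'd'  n18⇒n2 (via fail)
[5] read 'a'  n2⇒n12 (via fail)
[6] read 'c'  n12⇒n13
[7] read 'b'  n13⇒n14
[8] read 'b'  n14⇒n15  emit P2@[4:8]
[9] read 'a'  n15⇒n1 (via fail)
[10] read 'c'  n1⇒n0 (via fail)
[11] read 'a'  n0⇒n1
[12] read 'd'  n1⇒n2
[13] read 'd'  n2⇒n3
[14] read 'a'  n3⇒n4  emit P0@[11:14]
[15] read 'a'  n4⇒n1 (via fail)
[16] read 'd'  n1⇒n2
[17] read 'b'  n2⇒n16 (via fail)
[18] read 'c'  n16⇒n17
[19] read 'a'  n17⇒n18  emit P3@[16:19]
[20] read 'c'  n18⇒n0 (via fail)
[21] read 'b'  n0⇒n5
[22] read 'd'  n5⇒n6
[23] read 'd'  n6⇒n7
[24] read 'b'  n7⇒n8
[25] read 'c'  n8⇒n9
[26] read 'a'  n9⇒n10  emit P1@[21:26],P3@[23:26]
[27] read 'a'  n10⇒n1 (via fail)
[28] read 'd'  n1⇒n2
[29] read 'd'  n2⇒n3
[30] read 'a'  n3⇒n4  emit P0@[27:30]
[31] read 'a'  n4⇒n1 (via fail)
[32] read 'b'  n1⇒n5 (via fail)
[33] read 'c'  n5⇒n0 (via fail)
[34] read 'c'  n0⇒n0
[35] read 'd'  n0⇒n11
[36] read 'd'  n11⇒n11 (via fail)
[37] read 'd'  n11⇒n11 (via fail)
[38] read 'd'  n11⇒n11 (via fail)
[39] read 'c'  n11⇒n0 (via fail)
[40] read 'b'  n0⇒n5
[41] read 'a'  n5⇒n1 (via fail)
[42] read 'd'  n1⇒n2
[43] read 'd'  n2⇒n3
[44] read 'a'  n3⇒n4  emit P0@[41:44]
[45] read 'c'  n4⇒n13 (via fail)
[46] read 'b'  n13⇒n14
[47] read 'b'  n14⇒n15  emit P2@[43:47]
[48] read 'd'  n15⇒n6 (via fail)
[49] read 'd'  n6⇒n7
[50] read 'b'  n7⇒n8
[51] read 'c'  n8⇒n9
[52] read 'a'  n9⇒n10  emit P1@[47:52],P3@[49:52]
[53] read 'd'  n10⇒n2 (via fail)
[54] read 'a'  n2⇒n12 (via fail)
[55] read 'c'  n12⇒n13
[56] read 'b'  n13⇒n14
[57] read 'b'  n14⇒n15  emit P2@[53:57]

Result: [[3,3],[8,2],[14,0],[19,3],[26,1],[26,3],[30,0],[44,0],[47,2],[52,1],[52,3],[57,2]]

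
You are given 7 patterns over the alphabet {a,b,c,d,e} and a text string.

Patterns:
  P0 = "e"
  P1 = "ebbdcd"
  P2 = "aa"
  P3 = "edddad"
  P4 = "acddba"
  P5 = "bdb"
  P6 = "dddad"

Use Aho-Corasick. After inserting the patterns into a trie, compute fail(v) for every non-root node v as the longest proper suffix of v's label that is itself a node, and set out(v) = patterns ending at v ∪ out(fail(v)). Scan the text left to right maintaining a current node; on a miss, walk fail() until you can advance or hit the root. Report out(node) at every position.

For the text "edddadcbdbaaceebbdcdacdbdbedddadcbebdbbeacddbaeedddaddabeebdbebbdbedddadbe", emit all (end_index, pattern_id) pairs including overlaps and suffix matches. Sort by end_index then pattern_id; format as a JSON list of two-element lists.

Construct AC machine:
Trie nodes:
  0='ε' goto a→7 b→19 d→22 e→1
  1='e' goto b→2 d→9  [P0 ends]
  2='eb' goto b→3
  3='ebb' goto d→4
  4='ebbd' goto c→5
  5='ebbdc' goto d→6
  6='ebbdcd' goto ·  [P1 ends]
  7='a' goto a→8 c→14
  8='aa' goto ·  [P2 ends]
  9='ed' goto d→10
  10='edd' goto d→11
  11='eddd' goto a→12
  12='eddda' goto d→13
  13='edddad' goto ·  [P3 ends]
  14='ac' goto d→15
  15='acd' goto d→16
  16='acdd' goto b→17
  17='acddb' goto a→18
  18='acddba' goto ·  [P4 ends]
  19='b' goto d→20
  20='bd' goto b→21
  21='bdb' goto ·  [P5 ends]
  22='d' goto d→23
  23='dd' goto d→24
  24='ddd' goto a→25
  25='ddda' goto d→26
  26='dddad' goto ·  [P6 ends]

BFS fail/out derivation:
  n1('e'): parent n0 fail=0; on 'e' 0 → fail=0;  out {0}∪∅={0}
  n7('a'): parent n0 fail=0; on 'a' 0 → fail=0;  out ∅∪∅=∅
  n19('b'): parent n0 fail=0; on 'b' 0 → fail=0;  out ∅∪∅=∅
  n22('d'): parent n0 fail=0; on 'd' 0 → fail=0;  out ∅∪∅=∅
  n2('eb'): parent n1 fail=0; on 'b' 0 → fail=19;  out ∅∪∅=∅
  n8('aa'): parent n7 fail=0; on 'a' 0 → fail=7;  out {2}∪∅={2}
  n9('ed'): parent n1 fail=0; on 'd' 0 → fail=22;  out ∅∪∅=∅
  n14('ac'): parent n7 fail=0; on 'c' 0 → fail=0;  out ∅∪∅=∅
  n20('bd'): parent n19 fail=0; on 'd' 0 → fail=22;  out ∅∪∅=∅
  n23('dd'): parent n22 fail=0; on 'd' 0 → fail=22;  out ∅∪∅=∅
  n3('ebb'): parent n2 fail=19; on 'b' 19→0 → fail=19;  out ∅∪∅=∅
  n10('edd'): parent n9 fail=22; on 'd' 22 → fail=23;  out ∅∪∅=∅
  n15('acd'): parent n14 fail=0; on 'd' 0 → fail=22;  out ∅∪∅=∅
  n21('bdb'): parent n20 fail=22; on 'b' 22→0 → fail=19;  out {5}∪∅={5}
  n24('ddd'): parent n23 fail=22; on 'd' 22 → fail=23;  out ∅∪∅=∅
  n4('ebbd'): parent n3 fail=19; on 'd' 19 → fail=20;  out ∅∪∅=∅
  n11('eddd'): parent n10 fail=23; on 'd' 23 → fail=24;  out ∅∪∅=∅
  n16('acdd'): parent n15 fail=22; on 'd' 22 → fail=23;  out ∅∪∅=∅
  n25('ddda'): parent n24 fail=23; on 'a' 23→22→0 → fail=7;  out ∅∪∅=∅
  n5('ebbdc'): parent n4 fail=20; on 'c' 20→22→0 → fail=0;  out ∅∪∅=∅
  n12('eddda'): parent n11 fail=24; on 'a' 24 → fail=25;  out ∅∪∅=∅
  n17('acddb'): parent n16 fail=23; on 'b' 23→22→0 → fail=19;  out ∅∪∅=∅
  n26('dddad'): parent n25 fail=7; on 'd' 7→0 → fail=22;  out {6}∪∅={6}
  n6('ebbdcd'): parent n5 fail=0; on 'd' 0 → fail=22;  out {1}∪∅={1}
  n13('edddad'): parent n12 fail=25; on 'd' 25 → fail=26;  out {3}∪{6}={3,6}
  n18('acddba'): parent n17 fail=19; on 'a' 19→0 → fail=7;  out {4}∪∅={4}

Text stream:
pos 0 'e': at 1  emit P0@[0:0]
pos 1 'd': at 9
pos 2 'd': at 10
pos 3 'd': at 11
pos 4 'a': at 12
pos 5 'd': at 13  emit P3@[0:5],P6@[1:5]
pos 6 'c': at 0 (via fail)
pos 7 'b': at 19
pos 8 'd': at 20
pos 9 'b': at 21  emit P5@[7:9]
pos 10 'a': at 7 (via fail)
pos 11 'a': at 8  emit P2@[10:11]
pos 12 'c': at 14 (via fail)
pos 13 'e': at 1 (via fail)  emit P0@[13:13]
pos 14 'e': at 1 (via fail)  emit P0@[14:14]
pos 15 'b': at 2
pos 16 'b': at 3
pos 17 'd': at 4
pos 18 'c': at 5
pos 19 'd': at 6  emit P1@[14:19]
pos 20 'a': at 7 (via fail)
pos 21 'c': at 14
pos 22 'd': at 15
pos 23 'b': at 19 (via fail)
pos 24 'd': at 20
pos 25 'b': at 21  emit P5@[23:25]
pos 26 'e': at 1 (via fail)  emit P0@[26:26]
pos 27 'd': at 9
pos 28 'd': at 10
pos 29 'd': at 11
pos 30 'a': at 12
pos 31 'd': at 13  emit P3@[26:31],P6@[27:31]
pos 32 'c': at 0 (via fail)
pos 33 'b': at 19
pos 34 'e': at 1 (via fail)  emit P0@[34:34]
pos 35 'b': at 2
pos 36 'd': at 20 (via fail)
pos 37 'b': at 21  emit P5@[35:37]
pos 38 'b': at 19 (via fail)
pos 39 'e': at 1 (via fail)  emit P0@[39:39]
pos 40 'a': at 7 (via fail)
pos 41 'c': at 14
pos 42 'd': at 15
pos 43 'd': at 16
pos 44 'b': at 17
pos 45 'a': at 18  emit P4@[40:45]
pos 46 'e': at 1 (via fail)  emit P0@[46:46]
pos 47 'e': at 1 (via fail)  emit P0@[47:47]
pos 48 'd': at 9
pos 49 'd': at 10
pos 50 'd': at 11
pos 51 'a': at 12
pos 52 'd': at 13  emit P3@[47:52],P6@[48:52]
pos 53 'd': at 23 (via fail)
pos 54 'a': at 7 (via fail)
pos 55 'b': at 19 (via fail)
pos 56 'e': at 1 (via fail)  emit P0@[56:56]
pos 57 'e': at 1 (via fail)  emit P0@[57:57]
pos 58 'b': at 2
pos 59 'd': at 20 (via fail)
pos 60 'b': at 21  emit P5@[58:60]
pos 61 'e': at 1 (via fail)  emit P0@[61:61]
pos 62 'b': at 2
pos 63 'b': at 3
pos 64 'd': at 4
pos 65 'b': at 21 (via fail)  emit P5@[63:65]
pos 66 'e': at 1 (via fail)  emit P0@[66:66]
pos 67 'd': at 9
pos 68 'd': at 10
pos 69 'd': at 11
pos 70 'a': at 12
pos 71 'd': at 13  emit P3@[66:71],P6@[67:71]
pos 72 'b': at 19 (via fail)
pos 73 'e': at 1 (via fail)  emit P0@[73:73]

All matches (sorted): [[0,0],[5,3],[5,6],[9,5],[11,2],[13,0],[14,0],[19,1],[25,5],[26,0],[31,3],[31,6],[34,0],[37,5],[39,0],[45,4],[46,0],[47,0],[52,3],[52,6],[56,0],[57,0],[60,5],[61,0],[65,5],[66,0],[71,3],[71,6],[73,0]]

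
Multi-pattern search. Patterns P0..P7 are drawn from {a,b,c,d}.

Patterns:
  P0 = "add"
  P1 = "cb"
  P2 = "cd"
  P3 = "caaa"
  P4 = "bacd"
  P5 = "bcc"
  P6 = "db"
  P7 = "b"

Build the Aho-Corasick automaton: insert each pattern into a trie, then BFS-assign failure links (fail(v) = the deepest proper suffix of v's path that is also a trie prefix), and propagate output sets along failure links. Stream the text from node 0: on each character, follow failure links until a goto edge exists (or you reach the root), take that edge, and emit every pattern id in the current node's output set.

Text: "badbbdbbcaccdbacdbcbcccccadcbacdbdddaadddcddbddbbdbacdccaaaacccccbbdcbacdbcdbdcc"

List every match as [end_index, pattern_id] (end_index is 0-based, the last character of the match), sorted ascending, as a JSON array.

Build:
Trie (insert patterns):
  n0 'ε': a→1 b→10 c→4 d→16
  n1 'a': d→2
  n2 'ad': d→3
  n3 'add': ·  [P0 ends]
  n4 'c': a→7 b→5 d→6
  n5 'cb': ·  [P1 ends]
  n6 'cd': ·  [P2 ends]
  n7 'ca': a→8
  n8 'caa': a→9
  n9 'caaa': ·  [P3 ends]
  n10 'b': a→11 c→14  [P7 ends]
  n11 'ba': c→12
  n12 'bac': d→13
  n13 'bacd': ·  [P4 ends]
  n14 'bc': c→15
  n15 'bcc': ·  [P5 ends]
  n16 'd': b→17
  n17 'db': ·  [P6 ends]

BFS fail/out derivation:
  fail(1) 'a': from fail(0)=0 chase 'a': 0 ⇒ 0;  out=∅∪out(0)=∅
  fail(4) 'c': from fail(0)=0 chase 'c': 0 ⇒ 0;  out=∅∪out(0)=∅
  fail(10) 'b': from fail(0)=0 chase 'b': 0 ⇒ 0;  out={7}∪out(0)={7}
  fail(16) 'd': from fail(0)=0 chase 'd': 0 ⇒ 0;  out=∅∪out(0)=∅
  fail(2) 'ad': from fail(1)=0 chase 'd': 0 ⇒ 16;  out=∅∪out(16)=∅
  fail(5) 'cb': from fail(4)=0 chase 'b': 0 ⇒ 10;  out={1}∪out(10)={1,7}
  fail(6) 'cd': from fail(4)=0 chase 'd': 0 ⇒ 16;  out={2}∪out(16)={2}
  fail(7) 'ca': from fail(4)=0 chase 'a': 0 ⇒ 1;  out=∅∪out(1)=∅
  fail(11) 'ba': from fail(10)=0 chase 'a': 0 ⇒ 1;  out=∅∪out(1)=∅
  fail(14) 'bc': from fail(10)=0 chase 'c': 0 ⇒ 4;  out=∅∪out(4)=∅
  fail(17) 'db': from fail(16)=0 chase 'b': 0 ⇒ 10;  out={6}∪out(10)={6,7}
  fail(3) 'add': from fail(2)=16 chase 'd': 16→0 ⇒ 16;  out={0}∪out(16)={0}
  fail(8) 'caa': from fail(7)=1 chase 'a': 1→0 ⇒ 1;  out=∅∪out(1)=∅
  fail(12) 'bac': from fail(11)=1 chase 'c': 1→0 ⇒ 4;  out=∅∪out(4)=∅
  fail(15) 'bcc': from fail(14)=4 chase 'c': 4→0 ⇒ 4;  out={5}∪out(4)={5}
  fail(9) 'caaa': from fail(8)=1 chase 'a': 1→0 ⇒ 1;  out={3}∪out(1)={3}
  fail(13) 'bacd': from fail(12)=4 chase 'd': 4 ⇒ 6;  out={4}∪out(6)={2,4}

Scan:
i=0 'b': node 0→10  emit P7@[0:0]
i=1 'a': node 10→11
i=2 'd': node 11→2 (fail-walked)
i=3 'b': node 2→17 (fail-walked)  emit P6@[2:3],P7@[3:3]
i=4 'b': node 17→10 (fail-walked)  emit P7@[4:4]
i=5 'd': node 10→16 (fail-walked)
i=6 'b': node 16→17  emit P6@[5:6],P7@[6:6]
i=7 'b': node 17→10 (fail-walked)  emit P7@[7:7]
i=8 'c': node 10→14
i=9 'a': node 14→7 (fail-walked)
i=10 'c': node 7→4 (fail-walked)
i=11 'c': node 4→4 (fail-walked)
i=12 'd': node 4→6  emit P2@[11:12]
i=13 'b': node 6→17 (fail-walked)  emit P6@[12:13],P7@[13:13]
i=14 'a': node 17→11 (fail-walked)
i=15 'c': node 11→12
i=16 'd': node 12→13  emit P2@[15:16],P4@[13:16]
i=17 'b': node 13→17 (fail-walked)  emit P6@[16:17],P7@[17:17]
i=18 'c': node 17→14 (fail-walked)
i=19 'b': node 14→5 (fail-walked)  emit P1@[18:19],P7@[19:19]
i=20 'c': node 5→14 (fail-walked)
i=21 'c': node 14→15  emit P5@[19:21]
i=22 'c': node 15→4 (fail-walked)
i=23 'c': node 4→4 (fail-walked)
i=24 'c': node 4→4 (fail-walked)
i=25 'a': node 4→7
i=26 'd': node 7→2 (fail-walked)
i=27 'c': node 2→4 (fail-walked)
i=28 'b': node 4→5  emit P1@[27:28],P7@[28:28]
i=29 'a': node 5→11 (fail-walked)
i=30 'c': node 11→12
i=31 'd': node 12→13  emit P2@[30:31],P4@[28:31]
i=32 'b': node 13→17 (fail-walked)  emit P6@[31:32],P7@[32:32]
i=33 'd': node 17→16 (fail-walked)
i=34 'd': node 16→16 (fail-walked)
i=35 'd': node 16→16 (fail-walked)
i=36 'a': node 16→1 (fail-walked)
i=37 'a': node 1→1 (fail-walked)
i=38 'd': node 1→2
i=39 'd': node 2→3  emit P0@[37:39]
i=40 'd': node 3→16 (fail-walked)
i=41 'c': node 16→4 (fail-walked)
i=42 'd': node 4→6  emit P2@[41:42]
i=43 'd': node 6→16 (fail-walked)
i=44 'b': node 16→17  emit P6@[43:44],P7@[44:44]
i=45 'd': node 17→16 (fail-walked)
i=46 'd': node 16→16 (fail-walked)
i=47 'b': node 16→17  emit P6@[46:47],P7@[47:47]
i=48 'b': node 17→10 (fail-walked)  emit P7@[48:48]
i=49 'd': node 10→16 (fail-walked)
i=50 'b': node 16→17  emit P6@[49:50],P7@[50:50]
i=51 'a': node 17→11 (fail-walked)
i=52 'c': node 11→12
i=53 'd': node 12→13  emit P2@[52:53],P4@[50:53]
i=54 'c': node 13→4 (fail-walked)
i=55 'c': node 4→4 (fail-walked)
i=56 'a': node 4→7
i=57 'a': node 7→8
i=58 'a': node 8→9  emit P3@[55:58]
i=59 'a': node 9→1 (fail-walked)
i=60 'c': node 1→4 (fail-walked)
i=61 'c': node 4→4 (fail-walked)
i=62 'c': node 4→4 (fail-walked)
i=63 'c': node 4→4 (fail-walked)
i=64 'c': node 4→4 (fail-walked)
i=65 'b': node 4→5  emit P1@[64:65],P7@[65:65]
i=66 'b': node 5→10 (fail-walked)  emit P7@[66:66]
i=67 'd': node 10→16 (fail-walked)
i=68 'c': node 16→4 (fail-walked)
i=69 'b': node 4→5  emit P1@[68:69],P7@[69:69]
i=70 'a': node 5→11 (fail-walked)
i=71 'c': node 11→12
i=72 'd': node 12→13  emit P2@[71:72],P4@[69:72]
i=73 'b': node 13→17 (fail-walked)  emit P6@[72:73],P7@[73:73]
i=74 'c': node 17→14 (fail-walked)
i=75 'd': node 14→6 (fail-walked)  emit P2@[74:75]
i=76 'b': node 6→17 (fail-walked)  emit P6@[75:76],P7@[76:76]
i=77 'd': node 17→16 (fail-walked)
i=78 'c': node 16→4 (fail-walked)
i=79 'c': node 4→4 (fail-walked)

All matches (sorted): [[0,7],[3,6],[3,7],[4,7],[6,6],[6,7],[7,7],[12,2],[13,6],[13,7],[16,2],[16,4],[17,6],[17,7],[19,1],[19,7],[21,5],[28,1],[28,7],[31,2],[31,4],[32,6],[32,7],[39,0],[42,2],[44,6],[44,7],[47,6],[47,7],[48,7],[50,6],[50,7],[53,2],[53,4],[58,3],[65,1],[65,7],[66,7],[69,1],[69,7],[72,2],[72,4],[73,6],[73,7],[75,2],[76,6],[76,7]]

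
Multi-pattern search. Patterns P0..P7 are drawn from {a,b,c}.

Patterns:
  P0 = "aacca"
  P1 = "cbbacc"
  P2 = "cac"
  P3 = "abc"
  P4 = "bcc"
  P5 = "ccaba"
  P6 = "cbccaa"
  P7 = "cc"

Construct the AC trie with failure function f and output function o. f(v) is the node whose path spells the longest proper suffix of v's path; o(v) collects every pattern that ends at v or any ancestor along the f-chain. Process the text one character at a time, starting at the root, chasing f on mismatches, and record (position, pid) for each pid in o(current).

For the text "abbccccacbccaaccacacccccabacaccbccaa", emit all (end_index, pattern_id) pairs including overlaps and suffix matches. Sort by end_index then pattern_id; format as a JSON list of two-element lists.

Build:
Trie nodes:
  0='ε' goto a→1 b→16 c→6
  1='a' goto a→2 b→14
  2='aa' goto c→3
  3='aac' goto c→4
  4='aacc' goto a→5
  5='aacca' goto ·  ←P0
  6='c' goto a→12 b→7 c→19
  7='cb' goto b→8 c→23
  8='cbb' goto a→9
  9='cbba' goto c→10
  10='cbbac' goto c→11
  11='cbbacc' goto ·  ←P1
  12='ca' goto c→13
  13='cac' goto ·  ←P2
  14='ab' goto c→15
  15='abc' goto ·  ←P3
  16='b' goto c→17
  17='bc' goto c→18
  18='bcc' goto ·  ←P4
  19='cc' goto a→20  ←P7
  20='cca' goto b→21
  21='ccab' goto a→22
  22='ccaba' goto ·  ←P5
  23='cbc' goto c→24
  24='cbcc' goto a→25
  25='cbcca' goto a→26
  26='cbccaa' goto ·  ←P6

BFS fail/out derivation:
  n1('a'): parent n0 fail=0; on 'a' 0 → fail=0;  out ∅∪∅=∅
  n6('c'): parent n0 fail=0; on 'c' 0 → fail=0;  out ∅∪∅=∅
  n16('b'): parent n0 fail=0; on 'b' 0 → fail=0;  out ∅∪∅=∅
  n2('aa'): parent n1 fail=0; on 'a' 0 → fail=1;  out ∅∪∅=∅
  n7('cb'): parent n6 fail=0; on 'b' 0 → fail=16;  out ∅∪∅=∅
  n12('ca'): parent n6 fail=0; on 'a' 0 → fail=1;  out ∅∪∅=∅
  n14('ab'): parent n1 fail=0; on 'b' 0 → fail=16;  out ∅∪∅=∅
  n17('bc'): parent n16 fail=0; on 'c' 0 → fail=6;  out ∅∪∅=∅
  n19('cc'): parent n6 fail=0; on 'c' 0 → fail=6;  out {7}∪∅={7}
  n3('aac'): parent n2 fail=1; on 'c' 1→0 → fail=6;  out ∅∪∅=∅
  n8('cbb'): parent n7 fail=16; on 'b' 16→0 → fail=16;  out ∅∪∅=∅
  n13('cac'): parent n12 fail=1; on 'c' 1→0 → fail=6;  out {2}∪∅={2}
  n15('abc'): parent n14 fail=16; on 'c' 16 → fail=17;  out {3}∪∅={3}
  n18('bcc'): parent n17 fail=6; on 'c' 6 → fail=19;  out {4}∪{7}={4,7}
  n20('cca'): parent n19 fail=6; on 'a' 6 → fail=12;  out ∅∪∅=∅
  n23('cbc'): parent n7 fail=16; on 'c' 16 → fail=17;  out ∅∪∅=∅
  n4('aacc'): parent n3 fail=6; on 'c' 6 → fail=19;  out ∅∪{7}={7}
  n9('cbba'): parent n8 fail=16; on 'a' 16→0 → fail=1;  out ∅∪∅=∅
  n21('ccab'): parent n20 fail=12; on 'b' 12→1 → fail=14;  out ∅∪∅=∅
  n24('cbcc'): parent n23 fail=17; on 'c' 17 → fail=18;  out ∅∪{4,7}={4,7}
  n5('aacca'): parent n4 fail=19; on 'a' 19 → fail=20;  out {0}∪∅={0}
  n10('cbbac'): parent n9 fail=1; on 'c' 1→0 → fail=6;  out ∅∪∅=∅
  n22('ccaba'): parent n21 fail=14; on 'a' 14→16→0 → fail=1;  out {5}∪∅={5}
  n25('cbcca'): parent n24 fail=18; on 'a' 18→19 → fail=20;  out ∅∪∅=∅
  n11('cbbacc'): parent n10 fail=6; on 'c' 6 → fail=19;  out {1}∪{7}={1,7}
  n26('cbccaa'): parent n25 fail=20; on 'a' 20→12→1 → fail=2;  out {6}∪∅={6}

Run:
[0] read 'a'  n0⇒n1
[1] read 'b'  n1⇒n14
[2] read 'b'  n14⇒n16 (fail-walked)
[3] read 'c'  n16⇒n17
[4] read 'c'  n17⇒n18  → match P4@[2:4],P7@[3:4]
[5] read 'c'  n18⇒n19 (fail-walked)  → match P7@[4:5]
[6] read 'c'  n19⇒n19 (fail-walked)  → match P7@[5:6]
[7] read 'a'  n19⇒n20
[8] read 'c'  n20⇒n13 (fail-walked)  → match P2@[6:8]
[9] read 'b'  n13⇒n7 (fail-walked)
[10] read 'c'  n7⇒n23
[11] read 'c'  n23⇒n24  → match P4@[9:11],P7@[10:11]
[12] read 'a'  n24⇒n25
[13] read 'a'  n25⇒n26  → match P6@[8:13]
[14] read 'c'  n26⇒n3 (fail-walked)
[15] read 'c'  n3⇒n4  → match P7@[14:15]
[16] read 'a'  n4⇒n5  → match P0@[12:16]
[17] read 'c'  n5⇒n13 (fail-walked)  → match P2@[15:17]
[18] read 'a'  n13⇒n12 (fail-walked)
[19] read 'c'  n12⇒n13  → match P2@[17:19]
[20] read 'c'  n13⇒n19 (fail-walked)  → match P7@[19:20]
[21] read 'c'  n19⇒n19 (fail-walked)  → match P7@[20:21]
[22] read 'c'  n19⇒n19 (fail-walked)  → match P7@[21:22]
[23] read 'c'  n19⇒n19 (fail-walked)  → match P7@[22:23]
[24] read 'a'  n19⇒n20
[25] read 'b'  n20⇒n21
[26] read 'a'  n21⇒n22  → match P5@[22:26]
[27] read 'c'  n22⇒n6 (fail-walked)
[28] read 'a'  n6⇒n12
[29] read 'c'  n12⇒n13  → match P2@[27:29]
[30] read 'c'  n13⇒n19 (fail-walked)  → match P7@[29:30]
[31] read 'b'  n19⇒n7 (fail-walked)
[32] read 'c'  n7⇒n23
[33] read 'c'  n23⇒n24  → match P4@[31:33],P7@[32:33]
[34] read 'a'  n24⇒n25
[35] read 'a'  n25⇒n26  → match P6@[30:35]

Result: [[4,4],[4,7],[5,7],[6,7],[8,2],[11,4],[11,7],[13,6],[15,7],[16,0],[17,2],[19,2],[20,7],[21,7],[22,7],[23,7],[26,5],[29,2],[30,7],[33,4],[33,7],[35,6]]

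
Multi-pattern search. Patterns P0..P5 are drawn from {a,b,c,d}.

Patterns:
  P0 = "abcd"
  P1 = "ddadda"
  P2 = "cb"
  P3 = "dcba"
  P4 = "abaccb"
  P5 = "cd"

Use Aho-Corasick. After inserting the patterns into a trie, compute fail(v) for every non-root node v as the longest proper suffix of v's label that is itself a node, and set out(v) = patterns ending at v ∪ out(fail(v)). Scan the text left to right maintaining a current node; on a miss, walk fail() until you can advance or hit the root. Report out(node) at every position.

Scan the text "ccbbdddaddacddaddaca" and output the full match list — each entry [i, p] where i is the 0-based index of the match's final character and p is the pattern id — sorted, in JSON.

Construct AC machine:
Trie (insert patterns):
  n0 'ε': a→1 c→11 d→5
  n1 'a': b→2
  n2 'ab': a→16 c→3
  n3 'abc': d→4
  n4 'abcd': ·  [P0 ends]
  n5 'd': c→13 d→6
  n6 'dd': a→7
  n7 'dda': d→8
  n8 'ddad': d→9
  n9 'ddadd': a→10
  n10 'ddadda': ·  [P1 ends]
  n11 'c': b→12 d→20
  n12 'cb': ·  [P2 ends]
  n13 'dc': b→14
  n14 'dcb': a→15
  n15 'dcba': ·  [P3 ends]
  n16 'aba': c→17
  n17 'abac': c→18
  n18 'abacc': b→19
  n19 'abaccb': ·  [P4 ends]
  n20 'cd': ·  [P5 ends]

Failure links (BFS by depth):
  fail(1) 'a': from fail(0)=0 chase 'a': 0 ⇒ 0;  out=∅∪out(0)=∅
  fail(5) 'd': from fail(0)=0 chase 'd': 0 ⇒ 0;  out=∅∪out(0)=∅
  fail(11) 'c': from fail(0)=0 chase 'c': 0 ⇒ 0;  out=∅∪out(0)=∅
  fail(2) 'ab': from fail(1)=0 chase 'b': 0 ⇒ 0;  out=∅∪out(0)=∅
  fail(6) 'dd': from fail(5)=0 chase 'd': 0 ⇒ 5;  out=∅∪out(5)=∅
  fail(12) 'cb': from fail(11)=0 chase 'b': 0 ⇒ 0;  out={2}∪out(0)={2}
  fail(13) 'dc': from fail(5)=0 chase 'c': 0 ⇒ 11;  out=∅∪out(11)=∅
  fail(20) 'cd': from fail(11)=0 chase 'd': 0 ⇒ 5;  out={5}∪out(5)={5}
  fail(3) 'abc': from fail(2)=0 chase 'c': 0 ⇒ 11;  out=∅∪out(11)=∅
  fail(7) 'dda': from fail(6)=5 chase 'a': 5→0 ⇒ 1;  out=∅∪out(1)=∅
  fail(14) 'dcb': from fail(13)=11 chase 'b': 11 ⇒ 12;  out=∅∪out(12)={2}
  fail(16) 'aba': from fail(2)=0 chase 'a': 0 ⇒ 1;  out=∅∪out(1)=∅
  fail(4) 'abcd': from fail(3)=11 chase 'd': 11 ⇒ 20;  out={0}∪out(20)={0,5}
  fail(8) 'ddad': from fail(7)=1 chase 'd': 1→0 ⇒ 5;  out=∅∪out(5)=∅
  fail(15) 'dcba': from fail(14)=12 chase 'a': 12→0 ⇒ 1;  out={3}∪out(1)={3}
  fail(17) 'abac': from fail(16)=1 chase 'c': 1→0 ⇒ 11;  out=∅∪out(11)=∅
  fail(9) 'ddadd': from fail(8)=5 chase 'd': 5 ⇒ 6;  out=∅∪out(6)=∅
  fail(18) 'abacc': from fail(17)=11 chase 'c': 11→0 ⇒ 11;  out=∅∪out(11)=∅
  fail(10) 'ddadda': from fail(9)=6 chase 'a': 6 ⇒ 7;  out={1}∪out(7)={1}
  fail(19) 'abaccb': from fail(18)=11 chase 'b': 11 ⇒ 12;  out={4}∪out(12)={2,4}

Run:
pos 0 'c': at 11
pos 1 'c': at 11 (via fail)
pos 2 'b': at 12  → match P2@[1:2]
pos 3 'b': at 0 (via fail)
pos 4 'd': at 5
pos 5 'd': at 6
pos 6 'd': at 6 (via fail)
pos 7 'a': at 7
pos 8 'd': at 8
pos 9 'd': at 9
pos 10 'a': at 10  → match P1@[5:10]
pos 11 'c': at 11 (via fail)
pos 12 'd': at 20  → match P5@[11:12]
pos 13 'd': at 6 (via fail)
pos 14 'a': at 7
pos 15 'd': at 8
pos 16 'd': at 9
pos 17 'a': at 10  → match P1@[12:17]
pos 18 'c': at 11 (via fail)
pos 19 'a': at 1 (via fail)

All matches (sorted): [[2,2],[10,1],[12,5],[17,1]]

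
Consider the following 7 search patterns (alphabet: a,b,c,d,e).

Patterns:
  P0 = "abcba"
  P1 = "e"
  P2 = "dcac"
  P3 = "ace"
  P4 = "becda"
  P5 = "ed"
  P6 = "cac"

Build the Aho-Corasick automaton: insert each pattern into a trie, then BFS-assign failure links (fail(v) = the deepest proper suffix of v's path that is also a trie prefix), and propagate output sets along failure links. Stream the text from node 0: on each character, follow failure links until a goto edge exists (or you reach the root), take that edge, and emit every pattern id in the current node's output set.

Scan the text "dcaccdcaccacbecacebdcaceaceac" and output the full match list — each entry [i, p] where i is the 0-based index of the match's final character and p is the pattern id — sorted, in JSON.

Construct AC machine:
Trie nodes:
  n0 'ε': a→1 b→13 c→19 d→7 e→6
  n1 'a': b→2 c→11
  n2 'ab': c→3
  n3 'abc': b→4
  n4 'abcb': a→5
  n5 'abcba': ·  [P0 ends]
  n6 'e': d→18  [P1 ends]
  n7 'd': c→8
  n8 'dc': a→9
  n9 'dca': c→10
  n10 'dcac': ·  [P2 ends]
  n11 'ac': e→12
  n12 'ace': ·  [P3 ends]
  n13 'b': e→14
  n14 'be': c→15
  n15 'bec': d→16
  n16 'becd': a→17
  n17 'becda': ·  [P4 ends]
  n18 'ed': ·  [P5 ends]
  n19 'c': a→20
  n20 'ca': c→21
  n21 'cac': ·  [P6 ends]

BFS fail/out derivation:
  fail(1) 'a': from fail(0)=0 chase 'a': 0 ⇒ 0;  out=∅∪out(0)=∅
  fail(6) 'e': from fail(0)=0 chase 'e': 0 ⇒ 0;  out={1}∪out(0)={1}
  fail(7) 'd': from fail(0)=0 chase 'd': 0 ⇒ 0;  out=∅∪out(0)=∅
  fail(13) 'b': from fail(0)=0 chase 'b': 0 ⇒ 0;  out=∅∪out(0)=∅
  fail(19) 'c': from fail(0)=0 chase 'c': 0 ⇒ 0;  out=∅∪out(0)=∅
  fail(2) 'ab': from fail(1)=0 chase 'b': 0 ⇒ 13;  out=∅∪out(13)=∅
  fail(8) 'dc': from fail(7)=0 chase 'c': 0 ⇒ 19;  out=∅∪out(19)=∅
  fail(11) 'ac': from fail(1)=0 chase 'c': 0 ⇒ 19;  out=∅∪out(19)=∅
  fail(14) 'be': from fail(13)=0 chase 'e': 0 ⇒ 6;  out=∅∪out(6)={1}
  fail(18) 'ed': from fail(6)=0 chase 'd': 0 ⇒ 7;  out={5}∪out(7)={5}
  fail(20) 'ca': from fail(19)=0 chase 'a': 0 ⇒ 1;  out=∅∪out(1)=∅
  fail(3) 'abc': from fail(2)=13 chase 'c': 13→0 ⇒ 19;  out=∅∪out(19)=∅
  fail(9) 'dca': from fail(8)=19 chase 'a': 19 ⇒ 20;  out=∅∪out(20)=∅
  fail(12) 'ace': from fail(11)=19 chase 'e': 19→0 ⇒ 6;  out={3}∪out(6)={1,3}
  fail(15) 'bec': from fail(14)=6 chase 'c': 6→0 ⇒ 19;  out=∅∪out(19)=∅
  fail(21) 'cac': from fail(20)=1 chase 'c': 1 ⇒ 11;  out={6}∪out(11)={6}
  fail(4) 'abcb': from fail(3)=19 chase 'b': 19→0 ⇒ 13;  out=∅∪out(13)=∅
  fail(10) 'dcac': from fail(9)=20 chase 'c': 20 ⇒ 21;  out={2}∪out(21)={2,6}
  fail(16) 'becd': from fail(15)=19 chase 'd': 19→0 ⇒ 7;  out=∅∪out(7)=∅
  fail(5) 'abcba': from fail(4)=13 chase 'a': 13→0 ⇒ 1;  out={0}∪out(1)={0}
  fail(17) 'becda': from fail(16)=7 chase 'a': 7→0 ⇒ 1;  out={4}∪out(1)={4}

Text stream:
pos 0 'd': at 7
pos 1 'c': at 8
pos 2 'a': at 9
pos 3 'c': at 10  → match P2@[0:3],P6@[1:3]
pos 4 'c': at 19 (fail-walked)
pos 5 'd': at 7 (fail-walked)
pos 6 'c': at 8
pos 7 'a': at 9
pos 8 'c': at 10  → match P2@[5:8],P6@[6:8]
pos 9 'c': at 19 (fail-walked)
pos 10 'a': at 20
pos 11 'c': at 21  → match P6@[9:11]
pos 12 'b': at 13 (fail-walked)
pos 13 'e': at 14  → match P1@[13:13]
pos 14 'c': at 15
pos 15 'a': at 20 (fail-walked)
pos 16 'c': at 21  → match P6@[14:16]
pos 17 'e': at 12 (fail-walked)  → match P1@[17:17],P3@[15:17]
pos 18 'b': at 13 (fail-walked)
pos 19 'd': at 7 (fail-walked)
pos 20 'c': at 8
pos 21 'a': at 9
pos 22 'c': at 10  → match P2@[19:22],P6@[20:22]
pos 23 'e': at 12 (fail-walked)  → match P1@[23:23],P3@[21:23]
pos 24 'a': at 1 (fail-walked)
pos 25 'c': at 11
pos 26 'e': at 12  → match P1@[26:26],P3@[24:26]
pos 27 'a': at 1 (fail-walked)
pos 28 'c': at 11

Result: [[3,2],[3,6],[8,2],[8,6],[11,6],[13,1],[16,6],[17,1],[17,3],[22,2],[22,6],[23,1],[23,3],[26,1],[26,3]]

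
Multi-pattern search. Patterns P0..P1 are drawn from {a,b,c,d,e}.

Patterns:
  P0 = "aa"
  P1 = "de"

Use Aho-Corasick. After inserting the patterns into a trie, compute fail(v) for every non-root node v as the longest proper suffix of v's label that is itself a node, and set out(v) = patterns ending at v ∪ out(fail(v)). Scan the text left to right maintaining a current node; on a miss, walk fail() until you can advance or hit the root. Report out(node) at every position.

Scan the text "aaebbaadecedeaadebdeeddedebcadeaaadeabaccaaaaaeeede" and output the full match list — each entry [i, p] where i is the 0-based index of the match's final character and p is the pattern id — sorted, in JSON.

Build automaton:
Trie (insert patterns):
  0='ε' goto a→1 d→3
  1='a' goto a→2
  2='aa' goto ·  [P0 ends]
  3='d' goto e→4
  4='de' goto ·  [P1 ends]

Failure links (BFS by depth):
  n1('a'): parent n0 fail=0; on 'a' 0 → fail=0;  out ∅∪∅=∅
  n3('d'): parent n0 fail=0; on 'd' 0 → fail=0;  out ∅∪∅=∅
  n2('aa'): parent n1 fail=0; on 'a' 0 → fail=1;  out {0}∪∅={0}
  n4('de'): parent n3 fail=0; on 'e' 0 → fail=0;  out {1}∪∅={1}

Text stream:
i=0 'a': node 0→1
i=1 'a': node 1→2  → match P0@[0:1]
i=2 'e': node 2→0 (via fail)
i=3 'b': node 0→0
i=4 'b': node 0→0
i=5 'a': node 0→1
i=6 'a': node 1→2  → match P0@[5:6]
i=7 'd': node 2→3 (via fail)
i=8 'e': node 3→4  → match P1@[7:8]
i=9 'c': node 4→0 (via fail)
i=10 'e': node 0→0
i=11 'd': node 0→3
i=12 'e': node 3→4  → match P1@[11:12]
i=13 'a': node 4→1 (via fail)
i=14 'a': node 1→2  → match P0@[13:14]
i=15 'd': node 2→3 (via fail)
i=16 'e': node 3→4  → match P1@[15:16]
i=17 'b': node 4→0 (via fail)
i=18 'd': node 0→3
i=19 'e': node 3→4  → match P1@[18:19]
i=20 'e': node 4→0 (via fail)
i=21 'd': node 0→3
i=22 'd': node 3→3 (via fail)
i=23 'e': node 3→4  → match P1@[22:23]
i=24 'd': node 4→3 (via fail)
i=25 'e': node 3→4  → match P1@[24:25]
i=26 'b': node 4→0 (via fail)
i=27 'c': node 0→0
i=28 'a': node 0→1
i=29 'd': node 1→3 (via fail)
i=30 'e': node 3→4  → match P1@[29:30]
i=31 'a': node 4→1 (via fail)
i=32 'a': node 1→2  → match P0@[31:32]
i=33 'a': node 2→2 (via fail)  → match P0@[32:33]
i=34 'd': node 2→3 (via fail)
i=35 'e': node 3→4  → match P1@[34:35]
i=36 'a': node 4→1 (via fail)
i=37 'b': node 1→0 (via fail)
i=38 'a': node 0→1
i=39 'c': node 1→0 (via fail)
i=40 'c': node 0→0
i=41 'a': node 0→1
i=42 'a': node 1→2  → match P0@[41:42]
i=43 'a': node 2→2 (via fail)  → match P0@[42:43]
i=44 'a': node 2→2 (via fail)  → match P0@[43:44]
i=45 'a': node 2→2 (via fail)  → match P0@[44:45]
i=46 'e': node 2→0 (via fail)
i=47 'e': node 0→0
i=48 'e': node 0→0
i=49 'd': node 0→3
i=50 'e': node 3→4  → match P1@[49:50]

Result: [[1,0],[6,0],[8,1],[12,1],[14,0],[16,1],[19,1],[23,1],[25,1],[30,1],[32,0],[33,0],[35,1],[42,0],[43,0],[44,0],[45,0],[50,1]]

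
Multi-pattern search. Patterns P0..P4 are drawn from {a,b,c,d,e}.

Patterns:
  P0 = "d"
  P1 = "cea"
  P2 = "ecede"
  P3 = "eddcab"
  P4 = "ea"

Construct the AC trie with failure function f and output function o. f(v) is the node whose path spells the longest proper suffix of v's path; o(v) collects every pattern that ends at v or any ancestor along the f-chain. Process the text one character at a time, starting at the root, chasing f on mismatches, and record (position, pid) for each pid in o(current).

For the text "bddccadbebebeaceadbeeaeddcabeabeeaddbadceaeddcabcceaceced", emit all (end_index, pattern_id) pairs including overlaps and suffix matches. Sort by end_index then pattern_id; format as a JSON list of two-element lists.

Build automaton:
Trie (insert patterns):
  0='ε' goto c→2 d→1 e→5
  1='d' goto ·  ←P0
  2='c' goto e→3
  3='ce' goto a→4
  4='cea' goto ·  ←P1
  5='e' goto a→15 c→6 d→10
  6='ec' goto e→7
  7='ece' goto d→8
  8='eced' goto e→9
  9='ecede' goto ·  ←P2
  10='ed' goto d→11
  11='edd' goto c→12
  12='eddc' goto a→13
  13='eddca' goto b→14
  14='eddcab' goto ·  ←P3
  15='ea' goto ·  ←P4

BFS fail/out derivation:
  fail(1) 'd': from fail(0)=0 chase 'd': 0 ⇒ 0;  out={0}∪out(0)={0}
  fail(2) 'c': from fail(0)=0 chase 'c': 0 ⇒ 0;  out=∅∪out(0)=∅
  fail(5) 'e': from fail(0)=0 chase 'e': 0 ⇒ 0;  out=∅∪out(0)=∅
  fail(3) 'ce': from fail(2)=0 chase 'e': 0 ⇒ 5;  out=∅∪out(5)=∅
  fail(6) 'ec': from fail(5)=0 chase 'c': 0 ⇒ 2;  out=∅∪out(2)=∅
  fail(10) 'ed': from fail(5)=0 chase 'd': 0 ⇒ 1;  out=∅∪out(1)={0}
  fail(15) 'ea': from fail(5)=0 chase 'a': 0 ⇒ 0;  out={4}∪out(0)={4}
  fail(4) 'cea': from fail(3)=5 chase 'a': 5 ⇒ 15;  out={1}∪out(15)={1,4}
  fail(7) 'ece': from fail(6)=2 chase 'e': 2 ⇒ 3;  out=∅∪out(3)=∅
  fail(11) 'edd': from fail(10)=1 chase 'd': 1→0 ⇒ 1;  out=∅∪out(1)={0}
  fail(8) 'eced': from fail(7)=3 chase 'd': 3→5 ⇒ 10;  out=∅∪out(10)={0}
  fail(12) 'eddc': from fail(11)=1 chase 'c': 1→0 ⇒ 2;  out=∅∪out(2)=∅
  fail(9) 'ecede': from fail(8)=10 chase 'e': 10→1→0 ⇒ 5;  out={2}∪out(5)={2}
  fail(13) 'eddca': from fail(12)=2 chase 'a': 2→0 ⇒ 0;  out=∅∪out(0)=∅
  fail(14) 'eddcab': from fail(13)=0 chase 'b': 0 ⇒ 0;  out={3}∪out(0)={3}

Text stream:
pos 0 'b': at 0
pos 1 'd': at 1  emit P0@[1:1]
pos 2 'd': at 1 (fail-walked)  emit P0@[2:2]
pos 3 'c': at 2 (fail-walked)
pos 4 'c': at 2 (fail-walked)
pos 5 'a': at 0 (fail-walked)
pos 6 'd': at 1  emit P0@[6:6]
pos 7 'b': at 0 (fail-walked)
pos 8 'e': at 5
pos 9 'b': at 0 (fail-walked)
pos 10 'e': at 5
pos 11 'b': at 0 (fail-walked)
pos 12 'e': at 5
pos 13 'a': at 15  emit P4@[12:13]
pos 14 'c': at 2 (fail-walked)
pos 15 'e': at 3
pos 16 'a': at 4  emit P1@[14:16],P4@[15:16]
pos 17 'd': at 1 (fail-walked)  emit P0@[17:17]
pos 18 'b': at 0 (fail-walked)
pos 19 'e': at 5
pos 20 'e': at 5 (fail-walked)
pos 21 'a': at 15  emit P4@[20:21]
pos 22 'e': at 5 (fail-walked)
pos 23 'd': at 10  emit P0@[23:23]
pos 24 'd': at 11  emit P0@[24:24]
pos 25 'c': at 12
pos 26 'a': at 13
pos 27 'b': at 14  emit P3@[22:27]
pos 28 'e': at 5 (fail-walked)
pos 29 'a': at 15  emit P4@[28:29]
pos 30 'b': at 0 (fail-walked)
pos 31 'e': at 5
pos 32 'e': at 5 (fail-walked)
pos 33 'a': at 15  emit P4@[32:33]
pos 34 'd': at 1 (fail-walked)  emit P0@[34:34]
pos 35 'd': at 1 (fail-walked)  emit P0@[35:35]
pos 36 'b': at 0 (fail-walked)
pos 37 'a': at 0
pos 38 'd': at 1  emit P0@[38:38]
pos 39 'c': at 2 (fail-walked)
pos 40 'e': at 3
pos 41 'a': at 4  emit P1@[39:41],P4@[40:41]
pos 42 'e': at 5 (fail-walked)
pos 43 'd': at 10  emit P0@[43:43]
pos 44 'd': at 11  emit P0@[44:44]
pos 45 'c': at 12
pos 46 'a': at 13
pos 47 'b': at 14  emit P3@[42:47]
pos 48 'c': at 2 (fail-walked)
pos 49 'c': at 2 (fail-walked)
pos 50 'e': at 3
pos 51 'a': at 4  emit P1@[49:51],P4@[50:51]
pos 52 'c': at 2 (fail-walked)
pos 53 'e': at 3
pos 54 'c': at 6 (fail-walked)
pos 55 'e': at 7
pos 56 'd': at 8  emit P0@[56:56]

Result: [[1,0],[2,0],[6,0],[13,4],[16,1],[16,4],[17,0],[21,4],[23,0],[24,0],[27,3],[29,4],[33,4],[34,0],[35,0],[38,0],[41,1],[41,4],[43,0],[44,0],[47,3],[51,1],[51,4],[56,0]]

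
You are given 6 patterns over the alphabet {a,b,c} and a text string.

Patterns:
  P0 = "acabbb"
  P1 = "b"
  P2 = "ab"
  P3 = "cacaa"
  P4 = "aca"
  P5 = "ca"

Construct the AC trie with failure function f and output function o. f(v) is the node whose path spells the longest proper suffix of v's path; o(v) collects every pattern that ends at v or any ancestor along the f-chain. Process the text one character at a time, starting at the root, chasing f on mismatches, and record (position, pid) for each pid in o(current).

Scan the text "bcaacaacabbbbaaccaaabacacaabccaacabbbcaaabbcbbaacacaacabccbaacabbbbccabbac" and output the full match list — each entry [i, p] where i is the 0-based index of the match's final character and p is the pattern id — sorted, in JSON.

Construct AC machine:
Trie nodes:
  0='ε' goto a→1 b→7 c→9
  1='a' goto b→8 c→2
  2='ac' goto a→3
  3='aca' goto b→4  [P4 ends]
  4='acab' goto b→5
  5='acabb' goto b→6
  6='acabbb' goto ·  [P0 ends]
  7='b' goto ·  [P1 ends]
  8='ab' goto ·  [P2 ends]
  9='c' goto a→10
  10='ca' goto c→11  [P5 ends]
  11='cac' goto a→12
  12='caca' goto a→13
  13='cacaa' goto ·  [P3 ends]

Failure links (BFS by depth):
  fail(1) 'a': from fail(0)=0 chase 'a': 0 ⇒ 0;  out=∅∪out(0)=∅
  fail(7) 'b': from fail(0)=0 chase 'b': 0 ⇒ 0;  out={1}∪out(0)={1}
  fail(9) 'c': from fail(0)=0 chase 'c': 0 ⇒ 0;  out=∅∪out(0)=∅
  fail(2) 'ac': from fail(1)=0 chase 'c': 0 ⇒ 9;  out=∅∪out(9)=∅
  fail(8) 'ab': from fail(1)=0 chase 'b': 0 ⇒ 7;  out={2}∪out(7)={1,2}
  fail(10) 'ca': from fail(9)=0 chase 'a': 0 ⇒ 1;  out={5}∪out(1)={5}
  fail(3) 'aca': from fail(2)=9 chase 'a': 9 ⇒ 10;  out={4}∪out(10)={4,5}
  fail(11) 'cac': from fail(10)=1 chase 'c': 1 ⇒ 2;  out=∅∪out(2)=∅
  fail(4) 'acab': from fail(3)=10 chase 'b': 10→1 ⇒ 8;  out=∅∪out(8)={1,2}
  fail(12) 'caca': from fail(11)=2 chase 'a': 2 ⇒ 3;  out=∅∪out(3)={4,5}
  fail(5) 'acabb': from fail(4)=8 chase 'b': 8→7→0 ⇒ 7;  out=∅∪out(7)={1}
  fail(13) 'cacaa': from fail(12)=3 chase 'a': 3→10→1→0 ⇒ 1;  out={3}∪out(1)={3}
  fail(6) 'acabbb': from fail(5)=7 chase 'b': 7→0 ⇒ 7;  out={0}∪out(7)={0,1}

Text stream:
[0] read 'b'  n0⇒n7  ** P1@[0:0]
[1] read 'c'  n7⇒n9 (fail-walked)
[2] read 'a'  n9⇒n10  ** P5@[1:2]
[3] read 'a'  n10⇒n1 (fail-walked)
[4] read 'c'  n1⇒n2
[5] read 'a'  n2⇒n3  ** P4@[3:5],P5@[4:5]
[6] read 'a'  n3⇒n1 (fail-walked)
[7] read 'c'  n1⇒n2
[8] read 'a'  n2⇒n3  ** P4@[6:8],P5@[7:8]
[9] read 'b'  n3⇒n4  ** P1@[9:9],P2@[8:9]
[10] read 'b'  n4⇒n5  ** P1@[10:10]
[11] read 'b'  n5⇒n6  ** P0@[6:11],P1@[11:11]
[12] read 'b'  n6⇒n7 (fail-walked)  ** P1@[12:12]
[13] read 'a'  n7⇒n1 (fail-walked)
[14] read 'a'  n1⇒n1 (fail-walked)
[15] read 'c'  n1⇒n2
[16] read 'c'  n2⇒n9 (fail-walked)
[17] read 'a'  n9⇒n10  ** P5@[16:17]
[18] read 'a'  n10⇒n1 (fail-walked)
[19] read 'a'  n1⇒n1 (fail-walked)
[20] read 'b'  n1⇒n8  ** P1@[20:20],P2@[19:20]
[21] read 'a'  n8⇒n1 (fail-walked)
[22] read 'c'  n1⇒n2
[23] read 'a'  n2⇒n3  ** P4@[21:23],P5@[22:23]
[24] read 'c'  n3⇒n11 (fail-walked)
[25] read 'a'  n11⇒n12  ** P4@[23:25],P5@[24:25]
[26] read 'a'  n12⇒n13  ** P3@[22:26]
[27] read 'b'  n13⇒n8 (fail-walked)  ** P1@[27:27],P2@[26:27]
[28] read 'c'  n8⇒n9 (fail-walked)
[29] read 'c'  n9⇒n9 (fail-walked)
[30] read 'a'  n9⇒n10  ** P5@[29:30]
[31] read 'a'  n10⇒n1 (fail-walked)
[32] read 'c'  n1⇒n2
[33] read 'a'  n2⇒n3  ** P4@[31:33],P5@[32:33]
[34] read 'b'  n3⇒n4  ** P1@[34:34],P2@[33:34]
[35] read 'b'  n4⇒n5  ** P1@[35:35]
[36] read 'b'  n5⇒n6  ** P0@[31:36],P1@[36:36]
[37] read 'c'  n6⇒n9 (fail-walked)
[38] read 'a'  n9⇒n10  ** P5@[37:38]
[39] read 'a'  n10⇒n1 (fail-walked)
[40] read 'a'  n1⇒n1 (fail-walked)
[41] read 'b'  n1⇒n8  ** P1@[41:41],P2@[40:41]
[42] read 'b'  n8⇒n7 (fail-walked)  ** P1@[42:42]
[43] read 'c'  n7⇒n9 (fail-walked)
[44] read 'b'  n9⇒n7 (fail-walked)  ** P1@[44:44]
[45] read 'b'  n7⇒n7 (fail-walked)  ** P1@[45:45]
[46] read 'a'  n7⇒n1 (fail-walked)
[47] read 'a'  n1⇒n1 (fail-walked)
[48] read 'c'  n1⇒n2
[49] read 'a'  n2⇒n3  ** P4@[47:49],P5@[48:49]
[50] read 'c'  n3⇒n11 (fail-walked)
[51] read 'a'  n11⇒n12  ** P4@[49:51],P5@[50:51]
[52] read 'a'  n12⇒n13  ** P3@[48:52]
[53] read 'c'  n13⇒n2 (fail-walked)
[54] read 'a'  n2⇒n3  ** P4@[52:54],P5@[53:54]
[55] read 'b'  n3⇒n4  ** P1@[55:55],P2@[54:55]
[56] read 'c'  n4⇒n9 (fail-walked)
[57] read 'c'  n9⇒n9 (fail-walked)
[58] read 'b'  n9⇒n7 (fail-walked)  ** P1@[58:58]
[59] read 'a'  n7⇒n1 (fail-walked)
[60] read 'a'  n1⇒n1 (fail-walked)
[61] read 'c'  n1⇒n2
[62] read 'a'  n2⇒n3  ** P4@[60:62],P5@[61:62]
[63] read 'b'  n3⇒n4  ** P1@[63:63],P2@[62:63]
[64] read 'b'  n4⇒n5  ** P1@[64:64]
[65] read 'b'  n5⇒n6  ** P0@[60:65],P1@[65:65]
[66] read 'b'  n6⇒n7 (fail-walked)  ** P1@[66:66]
[67] read 'c'  n7⇒n9 (fail-walked)
[68] read 'c'  n9⇒n9 (fail-walked)
[69] read 'a'  n9⇒n10  ** P5@[68:69]
[70] read 'b'  n10⇒n8 (fail-walked)  ** P1@[70:70],P2@[69:70]
[71] read 'b'  n8⇒n7 (fail-walked)  ** P1@[71:71]
[72] read 'a'  n7⇒n1 (fail-walked)
[73] read 'c'  n1⇒n2

Result: [[0,1],[2,5],[5,4],[5,5],[8,4],[8,5],[9,1],[9,2],[10,1],[11,0],[11,1],[12,1],[17,5],[20,1],[20,2],[23,4],[23,5],[25,4],[25,5],[26,3],[27,1],[27,2],[30,5],[33,4],[33,5],[34,1],[34,2],[35,1],[36,0],[36,1],[38,5],[41,1],[41,2],[42,1],[44,1],[45,1],[49,4],[49,5],[51,4],[51,5],[52,3],[54,4],[54,5],[55,1],[55,2],[58,1],[62,4],[62,5],[63,1],[63,2],[64,1],[65,0],[65,1],[66,1],[69,5],[70,1],[70,2],[71,1]]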